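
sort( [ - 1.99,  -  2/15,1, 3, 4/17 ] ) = [ - 1.99,- 2/15,4/17, 1,3]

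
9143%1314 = 1259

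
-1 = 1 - 2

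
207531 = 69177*3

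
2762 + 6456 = 9218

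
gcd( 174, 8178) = 174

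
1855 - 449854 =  - 447999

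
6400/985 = 1280/197 = 6.50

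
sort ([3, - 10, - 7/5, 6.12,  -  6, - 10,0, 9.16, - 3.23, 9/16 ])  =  [ - 10,  -  10, - 6, - 3.23, - 7/5,0,9/16,3,6.12 , 9.16] 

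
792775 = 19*41725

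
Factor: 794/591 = 2^1*3^( - 1) * 197^( - 1)*397^1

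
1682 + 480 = 2162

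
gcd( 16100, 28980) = 3220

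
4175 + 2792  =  6967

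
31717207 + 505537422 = 537254629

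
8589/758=8589/758 = 11.33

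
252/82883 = 252/82883 = 0.00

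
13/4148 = 13/4148 = 0.00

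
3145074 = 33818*93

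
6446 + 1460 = 7906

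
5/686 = 5/686 = 0.01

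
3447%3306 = 141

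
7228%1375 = 353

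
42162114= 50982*827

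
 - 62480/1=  - 62480=- 62480.00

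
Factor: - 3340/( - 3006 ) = 10/9 = 2^1*3^(-2 )*5^1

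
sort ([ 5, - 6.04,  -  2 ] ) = [ - 6.04,-2, 5 ]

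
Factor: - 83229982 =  - 2^1 * 11^1*3783181^1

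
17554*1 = 17554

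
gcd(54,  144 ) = 18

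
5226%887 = 791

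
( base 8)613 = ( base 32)cb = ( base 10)395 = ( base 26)f5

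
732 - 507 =225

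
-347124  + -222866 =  - 569990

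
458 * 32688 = 14971104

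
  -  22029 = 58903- 80932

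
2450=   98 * 25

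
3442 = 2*1721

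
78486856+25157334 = 103644190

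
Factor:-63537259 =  - 31^1*2049589^1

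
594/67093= 594/67093 = 0.01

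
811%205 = 196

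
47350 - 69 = 47281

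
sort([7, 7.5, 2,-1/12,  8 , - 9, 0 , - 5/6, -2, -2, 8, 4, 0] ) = [-9, - 2, - 2,-5/6, - 1/12, 0, 0,2,  4, 7,  7.5, 8,8]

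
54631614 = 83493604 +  - 28861990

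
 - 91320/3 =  - 30440 = - 30440.00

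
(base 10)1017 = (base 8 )1771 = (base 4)33321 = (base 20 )2AH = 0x3f9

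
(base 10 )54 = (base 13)42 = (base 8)66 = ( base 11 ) 4A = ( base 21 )2c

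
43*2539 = 109177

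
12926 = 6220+6706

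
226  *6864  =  1551264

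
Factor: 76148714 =2^1*38074357^1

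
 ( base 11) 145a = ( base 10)1880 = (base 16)758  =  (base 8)3530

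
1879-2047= - 168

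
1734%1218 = 516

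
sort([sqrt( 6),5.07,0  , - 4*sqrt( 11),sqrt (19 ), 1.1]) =[ - 4 * sqrt( 11), 0,1.1,sqrt( 6),sqrt( 19), 5.07]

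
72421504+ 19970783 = 92392287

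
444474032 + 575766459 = 1020240491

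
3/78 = 1/26= 0.04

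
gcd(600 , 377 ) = 1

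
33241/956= 33241/956  =  34.77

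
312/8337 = 104/2779 = 0.04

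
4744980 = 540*8787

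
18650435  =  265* 70379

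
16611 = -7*( - 2373)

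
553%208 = 137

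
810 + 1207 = 2017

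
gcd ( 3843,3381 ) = 21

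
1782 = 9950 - 8168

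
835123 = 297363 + 537760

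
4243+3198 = 7441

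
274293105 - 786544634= - 512251529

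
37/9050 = 37/9050 = 0.00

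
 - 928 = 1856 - 2784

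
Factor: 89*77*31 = 212443 = 7^1*11^1*31^1*  89^1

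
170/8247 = 170/8247 = 0.02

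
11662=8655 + 3007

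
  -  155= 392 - 547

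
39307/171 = 39307/171 = 229.87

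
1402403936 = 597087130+805316806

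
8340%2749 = 93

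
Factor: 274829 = 274829^1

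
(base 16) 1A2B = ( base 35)5ge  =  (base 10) 6699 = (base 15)1eb9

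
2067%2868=2067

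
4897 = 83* 59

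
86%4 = 2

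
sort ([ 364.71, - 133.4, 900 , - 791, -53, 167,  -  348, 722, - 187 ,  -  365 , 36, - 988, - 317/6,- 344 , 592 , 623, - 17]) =[ - 988, - 791, - 365, -348, - 344,-187, - 133.4,-53, - 317/6, - 17,36, 167,  364.71,592, 623, 722, 900]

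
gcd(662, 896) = 2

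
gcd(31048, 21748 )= 4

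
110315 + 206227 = 316542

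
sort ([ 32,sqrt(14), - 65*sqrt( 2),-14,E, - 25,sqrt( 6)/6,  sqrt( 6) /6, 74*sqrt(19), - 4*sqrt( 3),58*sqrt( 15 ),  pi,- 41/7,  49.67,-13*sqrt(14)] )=[ - 65*sqrt (2),-13*sqrt(14 ),- 25, - 14, -4*sqrt( 3), - 41/7,sqrt (6)/6,  sqrt( 6 )/6,E, pi, sqrt( 14 ) , 32, 49.67,58*sqrt( 15 ),74*sqrt( 19)] 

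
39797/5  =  7959+2/5 = 7959.40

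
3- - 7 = 10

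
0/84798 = 0 = 0.00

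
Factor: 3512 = 2^3 * 439^1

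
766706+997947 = 1764653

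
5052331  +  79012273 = 84064604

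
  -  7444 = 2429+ -9873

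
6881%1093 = 323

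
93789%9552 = 7821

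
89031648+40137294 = 129168942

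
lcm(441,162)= 7938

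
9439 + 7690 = 17129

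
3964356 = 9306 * 426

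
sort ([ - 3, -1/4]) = [ - 3, -1/4 ] 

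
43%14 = 1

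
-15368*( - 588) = 9036384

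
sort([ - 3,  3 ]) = [-3, 3]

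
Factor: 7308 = 2^2*3^2 * 7^1 *29^1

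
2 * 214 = 428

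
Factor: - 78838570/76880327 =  - 2^1 * 5^1*19^( - 1 )*83^( - 1 )*193^1* 40849^1 * 48751^( - 1)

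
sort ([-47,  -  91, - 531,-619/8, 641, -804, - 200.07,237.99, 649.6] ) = [  -  804,-531, - 200.07, - 91,-619/8, - 47,  237.99,641, 649.6]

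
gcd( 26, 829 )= 1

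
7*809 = 5663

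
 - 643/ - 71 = 643/71 = 9.06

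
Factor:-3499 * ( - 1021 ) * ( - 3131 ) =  - 11185431749  =  - 31^1*101^1 *1021^1*3499^1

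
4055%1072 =839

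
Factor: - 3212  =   - 2^2 * 11^1*73^1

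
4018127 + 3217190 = 7235317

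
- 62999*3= - 188997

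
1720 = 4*430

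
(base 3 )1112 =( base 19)23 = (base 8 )51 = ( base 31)1a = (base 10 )41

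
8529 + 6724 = 15253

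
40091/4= 40091/4=10022.75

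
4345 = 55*79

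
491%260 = 231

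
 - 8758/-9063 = 8758/9063= 0.97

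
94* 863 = 81122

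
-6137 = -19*323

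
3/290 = 3/290 = 0.01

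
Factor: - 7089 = -3^1*17^1*139^1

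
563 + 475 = 1038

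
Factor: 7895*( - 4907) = -5^1* 7^1* 701^1*1579^1 = - 38740765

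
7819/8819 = 7819/8819 =0.89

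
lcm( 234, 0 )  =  0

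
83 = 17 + 66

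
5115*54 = 276210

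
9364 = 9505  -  141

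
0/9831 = 0 = 0.00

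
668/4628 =167/1157 = 0.14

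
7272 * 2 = 14544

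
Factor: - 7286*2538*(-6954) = 2^3*3^4*19^1 * 47^1 * 61^1* 3643^1 =128592450072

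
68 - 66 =2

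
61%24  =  13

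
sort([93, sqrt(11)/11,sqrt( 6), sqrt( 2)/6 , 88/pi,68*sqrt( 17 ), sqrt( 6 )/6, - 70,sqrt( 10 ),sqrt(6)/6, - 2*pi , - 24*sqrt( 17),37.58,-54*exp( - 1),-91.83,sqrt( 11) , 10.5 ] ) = [ - 24 * sqrt( 17 ), - 91.83,  -  70, - 54* exp( - 1 ), - 2*pi,sqrt( 2) /6,sqrt( 11) /11,sqrt( 6)/6, sqrt ( 6 )/6, sqrt( 6), sqrt (10), sqrt( 11), 10.5,88/pi, 37.58, 93 , 68*sqrt( 17)] 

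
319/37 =319/37 = 8.62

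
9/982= 9/982 = 0.01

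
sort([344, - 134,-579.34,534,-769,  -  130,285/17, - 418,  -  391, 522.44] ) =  [ - 769, - 579.34,- 418,-391,  -  134,-130,285/17,344, 522.44, 534] 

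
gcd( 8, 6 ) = 2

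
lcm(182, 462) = 6006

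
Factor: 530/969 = 2^1  *  3^(-1 )*5^1* 17^( - 1 )*19^( - 1 )*53^1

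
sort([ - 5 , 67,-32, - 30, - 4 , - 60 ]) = [ - 60, - 32,-30, - 5, - 4, 67 ] 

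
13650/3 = 4550 = 4550.00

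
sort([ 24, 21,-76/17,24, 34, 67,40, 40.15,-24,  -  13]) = [ - 24, - 13,-76/17, 21, 24, 24,34,40 , 40.15, 67] 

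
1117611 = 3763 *297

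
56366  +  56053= 112419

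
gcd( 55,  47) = 1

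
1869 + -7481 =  - 5612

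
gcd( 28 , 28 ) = 28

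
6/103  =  6/103= 0.06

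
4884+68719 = 73603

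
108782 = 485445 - 376663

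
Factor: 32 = 2^5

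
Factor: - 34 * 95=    - 3230 = - 2^1*5^1*17^1*19^1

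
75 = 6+69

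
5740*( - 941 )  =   - 5401340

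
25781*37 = 953897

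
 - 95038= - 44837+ - 50201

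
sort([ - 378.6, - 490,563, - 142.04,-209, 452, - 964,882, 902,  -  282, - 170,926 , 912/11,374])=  [ - 964,  -  490, -378.6, - 282, - 209,-170,-142.04,912/11 , 374,452,563,882,902,  926] 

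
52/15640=13/3910 = 0.00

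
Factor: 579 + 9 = 2^2 * 3^1*7^2 = 588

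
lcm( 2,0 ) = 0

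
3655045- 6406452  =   - 2751407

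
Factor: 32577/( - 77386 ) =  - 2^( - 1) * 3^1*10859^1*38693^( - 1 ) 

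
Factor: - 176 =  - 2^4*11^1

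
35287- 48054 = -12767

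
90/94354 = 45/47177= 0.00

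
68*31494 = 2141592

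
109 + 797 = 906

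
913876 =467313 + 446563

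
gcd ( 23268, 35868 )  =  84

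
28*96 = 2688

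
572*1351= 772772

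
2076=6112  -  4036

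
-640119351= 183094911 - 823214262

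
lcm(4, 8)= 8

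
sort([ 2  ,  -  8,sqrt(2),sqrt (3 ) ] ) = [ - 8,sqrt (2 ),sqrt (3), 2]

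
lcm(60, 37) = 2220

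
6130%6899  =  6130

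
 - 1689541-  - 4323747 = 2634206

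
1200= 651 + 549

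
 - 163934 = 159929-323863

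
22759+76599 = 99358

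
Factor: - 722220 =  - 2^2*3^1*5^1 * 12037^1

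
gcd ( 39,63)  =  3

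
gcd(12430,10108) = 2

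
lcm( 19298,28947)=57894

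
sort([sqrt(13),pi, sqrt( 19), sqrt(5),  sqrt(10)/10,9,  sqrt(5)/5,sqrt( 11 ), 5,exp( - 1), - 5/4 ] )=[-5/4,  sqrt( 10 ) /10,exp( -1),sqrt(5)/5 , sqrt( 5),pi,sqrt( 11 ),sqrt( 13),  sqrt(19) , 5 , 9]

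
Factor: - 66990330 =-2^1*3^2*5^1*11^1*157^1*431^1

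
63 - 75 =-12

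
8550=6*1425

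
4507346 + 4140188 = 8647534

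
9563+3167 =12730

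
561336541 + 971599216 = 1532935757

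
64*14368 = 919552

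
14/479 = 14/479 = 0.03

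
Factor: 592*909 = 538128=2^4*3^2*37^1*101^1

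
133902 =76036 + 57866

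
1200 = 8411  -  7211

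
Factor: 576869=523^1*1103^1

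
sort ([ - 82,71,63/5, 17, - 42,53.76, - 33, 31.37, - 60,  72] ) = [ - 82, - 60, -42, - 33, 63/5,17,31.37,  53.76, 71, 72] 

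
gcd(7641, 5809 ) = 1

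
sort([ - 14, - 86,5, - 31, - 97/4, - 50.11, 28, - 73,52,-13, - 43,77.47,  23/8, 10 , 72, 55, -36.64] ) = [ - 86,  -  73, - 50.11,-43,  -  36.64, - 31, - 97/4, - 14, - 13,23/8,5,10,28,52,55, 72 , 77.47]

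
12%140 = 12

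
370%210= 160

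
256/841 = 256/841 = 0.30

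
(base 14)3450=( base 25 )EDB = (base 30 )a2q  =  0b10001101111110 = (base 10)9086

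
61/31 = 1+30/31 = 1.97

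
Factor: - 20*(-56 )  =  1120 = 2^5 * 5^1 * 7^1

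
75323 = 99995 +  - 24672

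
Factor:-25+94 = 3^1*23^1 = 69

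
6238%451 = 375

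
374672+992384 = 1367056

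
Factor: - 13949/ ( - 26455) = 5^(  -  1) * 11^ ( - 1)*29^1 = 29/55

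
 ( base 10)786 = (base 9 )1063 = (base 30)q6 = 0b1100010010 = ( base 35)MG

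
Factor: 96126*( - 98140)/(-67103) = 2^3  *3^1 * 5^1*7^1*37^1 *433^1*701^1*67103^( - 1)= 9433805640/67103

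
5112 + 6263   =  11375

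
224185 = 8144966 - 7920781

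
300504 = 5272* 57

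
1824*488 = 890112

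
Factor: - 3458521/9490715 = -5^( - 1) *11^1*13^( - 1 )*59^1*73^2*146011^(-1)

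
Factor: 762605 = 5^1*43^1*3547^1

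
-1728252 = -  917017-811235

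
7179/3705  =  1+ 1158/1235 =1.94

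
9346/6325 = 9346/6325 = 1.48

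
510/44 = 11  +  13/22 = 11.59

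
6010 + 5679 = 11689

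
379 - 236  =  143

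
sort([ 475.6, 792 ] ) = [ 475.6, 792] 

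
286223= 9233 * 31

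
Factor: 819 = 3^2*7^1*13^1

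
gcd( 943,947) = 1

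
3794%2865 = 929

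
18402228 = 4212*4369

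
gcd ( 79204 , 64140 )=4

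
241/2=120 + 1/2 = 120.50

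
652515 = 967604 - 315089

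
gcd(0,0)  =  0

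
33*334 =11022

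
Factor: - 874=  - 2^1* 19^1*23^1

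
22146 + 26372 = 48518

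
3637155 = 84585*43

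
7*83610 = 585270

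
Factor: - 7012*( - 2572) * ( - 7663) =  - 138201162832 = - 2^4 * 79^1 * 97^1*643^1 * 1753^1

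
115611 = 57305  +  58306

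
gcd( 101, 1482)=1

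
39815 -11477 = 28338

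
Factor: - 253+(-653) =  -2^1*3^1*151^1 = - 906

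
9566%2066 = 1302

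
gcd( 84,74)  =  2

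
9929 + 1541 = 11470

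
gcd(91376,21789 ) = 1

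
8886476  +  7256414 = 16142890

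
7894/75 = 105 + 19/75 = 105.25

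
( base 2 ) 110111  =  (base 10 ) 55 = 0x37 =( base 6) 131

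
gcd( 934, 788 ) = 2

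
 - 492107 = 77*( - 6391) 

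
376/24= 47/3 = 15.67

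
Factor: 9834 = 2^1*3^1*11^1 * 149^1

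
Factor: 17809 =11^1*1619^1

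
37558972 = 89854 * 418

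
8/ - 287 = -1 + 279/287 = -0.03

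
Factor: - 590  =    -  2^1* 5^1*59^1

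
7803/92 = 7803/92  =  84.82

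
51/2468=51/2468 =0.02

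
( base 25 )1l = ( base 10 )46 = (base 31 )1F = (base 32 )1e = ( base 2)101110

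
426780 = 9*47420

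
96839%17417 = 9754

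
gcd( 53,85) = 1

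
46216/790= 58 + 198/395=58.50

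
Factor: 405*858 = 347490 = 2^1*3^5*5^1*11^1*13^1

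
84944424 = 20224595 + 64719829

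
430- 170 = 260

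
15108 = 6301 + 8807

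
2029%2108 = 2029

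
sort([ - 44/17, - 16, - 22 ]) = [ - 22, - 16, - 44/17]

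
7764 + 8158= 15922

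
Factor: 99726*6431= 2^1*3^1* 11^1 * 59^1*109^1* 1511^1=641337906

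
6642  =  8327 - 1685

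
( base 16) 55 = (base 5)320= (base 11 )78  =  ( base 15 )5a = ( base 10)85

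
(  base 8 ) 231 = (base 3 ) 12200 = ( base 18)89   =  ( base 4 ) 2121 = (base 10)153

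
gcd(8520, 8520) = 8520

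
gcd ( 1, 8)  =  1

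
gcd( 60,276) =12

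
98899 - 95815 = 3084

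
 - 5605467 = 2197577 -7803044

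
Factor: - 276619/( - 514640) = 2^(- 4 )*5^ ( - 1 )*43^1=43/80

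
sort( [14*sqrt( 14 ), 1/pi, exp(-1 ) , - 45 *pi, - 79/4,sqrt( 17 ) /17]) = [ - 45*pi, - 79/4,sqrt(17 ) /17,1/pi,exp (-1),  14*sqrt( 14 )] 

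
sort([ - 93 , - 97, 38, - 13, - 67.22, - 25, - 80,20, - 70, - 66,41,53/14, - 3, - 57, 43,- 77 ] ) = [ - 97  ,-93, - 80,  -  77 , - 70, - 67.22, - 66,-57,-25, - 13, - 3 , 53/14  ,  20 , 38,41,43]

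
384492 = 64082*6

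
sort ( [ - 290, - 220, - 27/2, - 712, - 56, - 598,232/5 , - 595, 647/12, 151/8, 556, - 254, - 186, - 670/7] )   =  [ - 712, - 598,-595, - 290, - 254, - 220,-186, - 670/7, - 56, - 27/2, 151/8,232/5, 647/12,556]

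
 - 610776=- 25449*24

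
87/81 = 29/27  =  1.07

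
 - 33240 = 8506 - 41746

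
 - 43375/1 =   -  43375 = - 43375.00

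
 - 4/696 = - 1+173/174 = -  0.01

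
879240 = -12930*(-68) 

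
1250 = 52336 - 51086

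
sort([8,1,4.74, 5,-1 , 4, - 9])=[ - 9, - 1,  1, 4, 4.74 , 5, 8]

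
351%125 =101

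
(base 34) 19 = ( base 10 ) 43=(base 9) 47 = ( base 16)2b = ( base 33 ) 1A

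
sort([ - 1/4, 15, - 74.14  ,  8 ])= [ - 74.14,  -  1/4, 8,15] 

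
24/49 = 24/49  =  0.49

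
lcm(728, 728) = 728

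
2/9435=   2/9435 = 0.00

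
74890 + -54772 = 20118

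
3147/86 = 3147/86  =  36.59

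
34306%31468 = 2838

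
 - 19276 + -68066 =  - 87342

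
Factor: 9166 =2^1 * 4583^1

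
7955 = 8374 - 419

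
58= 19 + 39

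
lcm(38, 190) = 190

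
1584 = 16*99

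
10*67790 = 677900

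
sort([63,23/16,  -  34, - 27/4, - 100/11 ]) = [-34,-100/11, - 27/4, 23/16,63] 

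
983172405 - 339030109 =644142296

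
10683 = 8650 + 2033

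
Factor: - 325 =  - 5^2*13^1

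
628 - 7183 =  - 6555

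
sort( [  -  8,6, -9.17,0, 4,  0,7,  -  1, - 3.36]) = [ - 9.17, - 8, - 3.36,-1 , 0,0, 4, 6, 7] 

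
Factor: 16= 2^4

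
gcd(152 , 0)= 152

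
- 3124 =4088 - 7212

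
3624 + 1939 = 5563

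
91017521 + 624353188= 715370709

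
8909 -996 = 7913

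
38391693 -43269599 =- 4877906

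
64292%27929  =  8434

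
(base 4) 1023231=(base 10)4845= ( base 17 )gd0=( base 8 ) 11355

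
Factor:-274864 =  - 2^4*41^1*419^1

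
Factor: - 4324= - 2^2*23^1*47^1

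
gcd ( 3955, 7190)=5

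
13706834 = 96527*142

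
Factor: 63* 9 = 3^4 *7^1 = 567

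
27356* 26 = 711256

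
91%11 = 3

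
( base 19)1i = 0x25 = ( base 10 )37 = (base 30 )17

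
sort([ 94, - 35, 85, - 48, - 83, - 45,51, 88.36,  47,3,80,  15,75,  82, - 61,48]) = [ - 83, - 61, - 48, - 45, - 35, 3 , 15,47, 48,51 , 75, 80 , 82,85, 88.36,94 ]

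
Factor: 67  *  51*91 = 3^1 * 7^1 * 13^1*17^1 * 67^1=310947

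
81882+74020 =155902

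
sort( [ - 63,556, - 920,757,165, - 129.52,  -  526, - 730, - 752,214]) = [  -  920, - 752, - 730, - 526, - 129.52, - 63,165,214,556,757 ] 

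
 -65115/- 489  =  133+26/163 = 133.16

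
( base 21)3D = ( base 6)204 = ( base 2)1001100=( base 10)76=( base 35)26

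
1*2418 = 2418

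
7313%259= 61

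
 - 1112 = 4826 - 5938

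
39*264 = 10296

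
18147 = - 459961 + 478108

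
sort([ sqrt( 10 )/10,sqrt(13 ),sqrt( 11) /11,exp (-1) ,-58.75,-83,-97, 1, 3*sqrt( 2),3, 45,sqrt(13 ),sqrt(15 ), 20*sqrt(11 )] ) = [-97,-83,-58.75, sqrt( 11) /11, sqrt(10) /10,  exp( - 1), 1, 3 , sqrt( 13 ),  sqrt(13 ), sqrt (15), 3 *sqrt( 2 ), 45,20*sqrt(11 )]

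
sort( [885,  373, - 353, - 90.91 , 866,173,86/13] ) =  [ -353, - 90.91,86/13 , 173,373, 866,885 ] 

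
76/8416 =19/2104= 0.01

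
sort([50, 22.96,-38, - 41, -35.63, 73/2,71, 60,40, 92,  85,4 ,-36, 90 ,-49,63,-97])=[ - 97,-49,-41,-38,-36 ,-35.63,4,22.96,73/2, 40,50, 60,63, 71,85, 90,92] 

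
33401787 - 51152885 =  - 17751098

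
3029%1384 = 261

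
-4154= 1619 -5773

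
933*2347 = 2189751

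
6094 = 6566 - 472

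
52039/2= 26019  +  1/2 = 26019.50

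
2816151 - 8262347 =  - 5446196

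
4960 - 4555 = 405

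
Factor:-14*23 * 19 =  - 6118 = - 2^1 * 7^1*19^1*23^1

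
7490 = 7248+242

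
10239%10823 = 10239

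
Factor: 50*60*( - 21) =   -  63000= -  2^3*3^2*5^3*7^1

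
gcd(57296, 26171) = 1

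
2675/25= 107 = 107.00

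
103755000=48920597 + 54834403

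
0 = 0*27278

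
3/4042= 3/4042 = 0.00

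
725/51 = 14 + 11/51 = 14.22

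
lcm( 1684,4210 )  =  8420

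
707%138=17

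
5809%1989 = 1831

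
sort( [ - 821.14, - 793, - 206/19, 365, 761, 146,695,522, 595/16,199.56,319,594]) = [ - 821.14, - 793,  -  206/19, 595/16,  146,199.56,319, 365,522, 594 , 695,761]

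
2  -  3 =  - 1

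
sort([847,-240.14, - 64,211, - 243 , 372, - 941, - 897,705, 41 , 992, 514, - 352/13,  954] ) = [ - 941 , - 897, - 243, - 240.14 ,-64, - 352/13, 41, 211, 372, 514,  705, 847 , 954, 992 ]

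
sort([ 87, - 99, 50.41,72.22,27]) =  [-99,27,  50.41,72.22,87 ]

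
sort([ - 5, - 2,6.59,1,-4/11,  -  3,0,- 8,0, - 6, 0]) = [ - 8,-6, - 5, -3, - 2, - 4/11,0, 0, 0,1,6.59 ] 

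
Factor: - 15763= -11^1* 1433^1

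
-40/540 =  - 2/27= - 0.07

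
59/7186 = 59/7186 = 0.01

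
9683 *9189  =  88977087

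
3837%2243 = 1594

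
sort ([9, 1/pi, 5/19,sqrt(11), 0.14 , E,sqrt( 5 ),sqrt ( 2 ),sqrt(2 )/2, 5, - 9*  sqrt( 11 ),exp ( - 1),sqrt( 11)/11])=[ - 9  *sqrt ( 11 ), 0.14,5/19, sqrt ( 11)/11,1/pi, exp( - 1 ) , sqrt(2 ) /2, sqrt( 2),sqrt(5),E, sqrt( 11 ),5,9] 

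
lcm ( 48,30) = 240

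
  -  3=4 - 7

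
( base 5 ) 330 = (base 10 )90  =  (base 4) 1122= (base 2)1011010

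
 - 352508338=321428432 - 673936770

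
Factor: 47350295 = 5^1 * 1439^1*  6581^1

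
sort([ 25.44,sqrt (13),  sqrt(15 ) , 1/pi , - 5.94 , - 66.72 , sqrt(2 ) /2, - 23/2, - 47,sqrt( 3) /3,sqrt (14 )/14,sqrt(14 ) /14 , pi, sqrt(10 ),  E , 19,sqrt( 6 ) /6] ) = [ - 66.72, - 47 ,  -  23/2, - 5.94, sqrt (14 )/14, sqrt( 14 )/14, 1/pi, sqrt( 6 ) /6,sqrt( 3 )/3 , sqrt(2)/2,E,pi, sqrt(10 ), sqrt(13 ), sqrt( 15 ),19,25.44] 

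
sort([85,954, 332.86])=[85,332.86,954]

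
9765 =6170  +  3595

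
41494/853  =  48 + 550/853=48.64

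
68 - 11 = 57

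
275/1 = 275  =  275.00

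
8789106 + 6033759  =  14822865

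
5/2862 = 5/2862 = 0.00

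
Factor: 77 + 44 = 11^2 = 121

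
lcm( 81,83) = 6723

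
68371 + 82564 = 150935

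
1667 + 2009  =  3676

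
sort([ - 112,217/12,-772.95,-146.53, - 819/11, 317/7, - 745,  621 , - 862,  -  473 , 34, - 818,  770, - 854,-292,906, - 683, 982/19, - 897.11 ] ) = [ - 897.11, - 862,-854,-818, - 772.95, - 745, - 683, - 473 , - 292 , - 146.53, - 112,- 819/11, 217/12, 34, 317/7,982/19,621,  770, 906 ]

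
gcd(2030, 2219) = 7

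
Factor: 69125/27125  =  31^( - 1)*79^1 =79/31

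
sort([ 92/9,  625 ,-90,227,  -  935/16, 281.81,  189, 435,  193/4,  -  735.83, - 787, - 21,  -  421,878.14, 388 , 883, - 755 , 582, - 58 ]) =[ - 787,-755, - 735.83,  -  421, - 90, - 935/16,-58 , - 21,92/9,193/4,189, 227, 281.81,388, 435,582, 625 , 878.14,883 ] 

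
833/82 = 10 +13/82 = 10.16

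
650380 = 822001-171621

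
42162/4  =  21081/2 = 10540.50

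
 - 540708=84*( - 6437)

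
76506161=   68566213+7939948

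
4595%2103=389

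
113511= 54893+58618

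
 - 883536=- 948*932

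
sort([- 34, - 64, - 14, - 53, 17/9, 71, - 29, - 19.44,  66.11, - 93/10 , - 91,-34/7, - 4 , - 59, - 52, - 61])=[ - 91, - 64,  -  61 , - 59, - 53, - 52, - 34, - 29, - 19.44, - 14,-93/10, - 34/7 , - 4, 17/9,66.11, 71]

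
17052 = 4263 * 4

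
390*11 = 4290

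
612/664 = 153/166 =0.92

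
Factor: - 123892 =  - 2^2 * 47^1*659^1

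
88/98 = 44/49 = 0.90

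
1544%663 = 218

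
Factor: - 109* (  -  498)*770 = 41797140=2^2*3^1*5^1*7^1*11^1*83^1*109^1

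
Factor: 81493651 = 89^1*915659^1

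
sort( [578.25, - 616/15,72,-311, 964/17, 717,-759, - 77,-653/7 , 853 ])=[ - 759, - 311, -653/7, -77, - 616/15, 964/17, 72, 578.25,  717,853]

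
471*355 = 167205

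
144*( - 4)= - 576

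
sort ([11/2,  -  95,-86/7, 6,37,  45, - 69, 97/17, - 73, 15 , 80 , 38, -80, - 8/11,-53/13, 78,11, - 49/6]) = [ - 95, - 80 , -73, - 69,-86/7,-49/6, - 53/13,-8/11,11/2,  97/17,  6,  11, 15,37,  38, 45,78,  80] 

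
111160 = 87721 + 23439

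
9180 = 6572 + 2608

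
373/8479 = 373/8479 = 0.04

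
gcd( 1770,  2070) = 30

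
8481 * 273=2315313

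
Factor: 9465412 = 2^2*11^1*215123^1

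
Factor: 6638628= 2^2*3^1*23^1*67^1*359^1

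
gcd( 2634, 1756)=878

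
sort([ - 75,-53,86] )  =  [ - 75,-53,86 ]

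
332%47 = 3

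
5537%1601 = 734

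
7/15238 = 7/15238 = 0.00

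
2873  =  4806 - 1933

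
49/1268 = 49/1268= 0.04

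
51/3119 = 51/3119 = 0.02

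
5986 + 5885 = 11871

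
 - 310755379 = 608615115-919370494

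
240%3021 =240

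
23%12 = 11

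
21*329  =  6909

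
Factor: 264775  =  5^2*7^1*17^1*89^1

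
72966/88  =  36483/44= 829.16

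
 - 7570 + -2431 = - 10001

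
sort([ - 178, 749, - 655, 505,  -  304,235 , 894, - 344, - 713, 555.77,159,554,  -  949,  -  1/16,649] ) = [-949,-713, - 655, - 344, - 304,  -  178, - 1/16,159, 235, 505, 554, 555.77 , 649, 749,894 ]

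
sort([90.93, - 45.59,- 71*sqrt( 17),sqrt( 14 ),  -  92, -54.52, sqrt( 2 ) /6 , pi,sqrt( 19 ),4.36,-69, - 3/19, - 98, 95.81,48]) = [-71*sqrt( 17), - 98 , - 92, - 69, - 54.52, - 45.59, - 3/19,sqrt (2 ) /6,pi,sqrt(14 ),sqrt( 19 ),4.36 , 48, 90.93,95.81] 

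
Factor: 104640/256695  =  64/157 = 2^6*157^( - 1)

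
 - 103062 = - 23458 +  - 79604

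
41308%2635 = 1783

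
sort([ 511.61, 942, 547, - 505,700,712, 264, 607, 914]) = [ - 505 , 264 , 511.61, 547, 607,700, 712, 914,942 ]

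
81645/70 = 16329/14 = 1166.36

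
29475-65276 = -35801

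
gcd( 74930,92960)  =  10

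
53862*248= 13357776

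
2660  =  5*532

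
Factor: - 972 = -2^2*3^5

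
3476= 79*44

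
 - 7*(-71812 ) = 502684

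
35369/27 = 35369/27 = 1309.96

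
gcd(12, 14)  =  2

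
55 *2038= 112090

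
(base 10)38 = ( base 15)28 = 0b100110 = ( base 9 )42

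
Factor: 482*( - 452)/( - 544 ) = 27233/68 = 2^( - 2)*17^(  -  1) * 113^1*241^1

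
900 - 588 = 312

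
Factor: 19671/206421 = 79/829=79^1*829^(-1 ) 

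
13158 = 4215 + 8943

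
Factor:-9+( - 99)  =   - 108 = -2^2*3^3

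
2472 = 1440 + 1032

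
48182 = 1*48182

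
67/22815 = 67/22815 = 0.00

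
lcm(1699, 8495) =8495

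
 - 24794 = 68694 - 93488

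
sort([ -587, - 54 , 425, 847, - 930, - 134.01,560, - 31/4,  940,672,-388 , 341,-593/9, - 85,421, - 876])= [ - 930, - 876,-587, -388, - 134.01, - 85, - 593/9, - 54, - 31/4, 341, 421,425,560,672,847, 940]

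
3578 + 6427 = 10005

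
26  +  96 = 122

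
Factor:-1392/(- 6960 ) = 5^( - 1 ) =1/5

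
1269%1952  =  1269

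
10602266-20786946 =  - 10184680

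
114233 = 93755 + 20478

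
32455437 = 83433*389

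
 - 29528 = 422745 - 452273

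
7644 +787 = 8431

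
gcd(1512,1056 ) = 24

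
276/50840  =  69/12710 =0.01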